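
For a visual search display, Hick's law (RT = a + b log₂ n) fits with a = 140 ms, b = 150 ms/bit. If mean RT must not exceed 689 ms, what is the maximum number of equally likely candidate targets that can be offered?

12

Information budget: (689 − 140)/150 = 3.6600 bits, so n ≤ 2^3.6600 = 12.641 → at most 12.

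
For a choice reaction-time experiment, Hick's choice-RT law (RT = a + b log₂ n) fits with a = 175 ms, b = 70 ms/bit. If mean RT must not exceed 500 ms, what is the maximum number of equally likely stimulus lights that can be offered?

Information budget: (500 − 175)/70 = 4.6429 bits, so n ≤ 2^4.6429 = 24.983 → at most 24.

24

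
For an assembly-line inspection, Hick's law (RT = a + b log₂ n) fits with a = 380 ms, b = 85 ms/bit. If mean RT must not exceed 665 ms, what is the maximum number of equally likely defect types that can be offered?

10

Information budget: (665 − 380)/85 = 3.3529 bits, so n ≤ 2^3.3529 = 10.217 → at most 10.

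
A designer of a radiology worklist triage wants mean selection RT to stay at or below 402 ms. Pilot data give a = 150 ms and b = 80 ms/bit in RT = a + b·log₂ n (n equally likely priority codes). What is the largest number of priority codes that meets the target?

8

Set 150 + 80·log₂ n ≤ 402 → log₂ n ≤ (402 − 150)/80 = 3.1500.
So n ≤ 2^3.1500 = 8.877; the largest integer n is 8.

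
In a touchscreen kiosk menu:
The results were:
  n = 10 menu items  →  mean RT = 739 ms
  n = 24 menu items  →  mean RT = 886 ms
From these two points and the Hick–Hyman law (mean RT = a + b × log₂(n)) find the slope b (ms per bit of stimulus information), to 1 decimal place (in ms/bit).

116.4 ms/bit

The slope on a log₂ axis is (886 − 739) / (4.5850 − 3.3219) = 116.386 ms/bit.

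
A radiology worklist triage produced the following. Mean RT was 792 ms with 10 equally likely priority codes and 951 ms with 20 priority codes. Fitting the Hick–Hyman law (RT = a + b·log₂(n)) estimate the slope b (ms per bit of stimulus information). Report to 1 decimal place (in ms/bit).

b = (RT₂ − RT₁)/(log₂ n₂ − log₂ n₁) = (951 − 792)/(4.3219 − 3.3219) = 159.000 ms/bit.

159.0 ms/bit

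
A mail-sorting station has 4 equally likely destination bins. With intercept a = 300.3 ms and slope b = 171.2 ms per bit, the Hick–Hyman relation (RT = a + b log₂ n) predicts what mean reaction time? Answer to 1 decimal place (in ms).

642.7 ms

log₂(4) = 2 bits, so RT = 300.3 + 171.2 × 2 ≈ 642.700 ms.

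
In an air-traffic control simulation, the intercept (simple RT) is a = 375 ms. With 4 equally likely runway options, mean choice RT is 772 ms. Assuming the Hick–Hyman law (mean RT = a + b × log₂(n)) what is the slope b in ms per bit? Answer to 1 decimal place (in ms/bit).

198.5 ms/bit

log₂(4) = 2 bits.
b = (RT − a)/log₂ n = (772 − 375) / 2 = 198.500 ms/bit.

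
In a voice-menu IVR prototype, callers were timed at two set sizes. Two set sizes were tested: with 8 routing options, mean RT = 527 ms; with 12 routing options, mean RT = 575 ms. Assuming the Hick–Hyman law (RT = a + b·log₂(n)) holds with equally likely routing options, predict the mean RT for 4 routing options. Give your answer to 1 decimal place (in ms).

444.9 ms

Fit slope and intercept:
  b = (575 − 527) / (log₂ 12 − log₂ 8) = 48 / (3.5850 − 3) = 82.057 ms/bit
  a = 527 − 82.057 × 3 = 280.830 ms
Then RT(4) = 280.830 + 82.057 × log₂ 4 = 280.830 + 82.057 × 2 ≈ 444.943 ms.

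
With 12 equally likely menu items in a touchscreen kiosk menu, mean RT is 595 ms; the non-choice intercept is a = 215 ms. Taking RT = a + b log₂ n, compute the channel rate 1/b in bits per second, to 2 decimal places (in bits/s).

b = (595 − 215)/log₂ 12 = 380/3.5850 = 105.998 ms per bit = 0.10600 s/bit; the reciprocal is 9.434 bits/s.

9.43 bits/s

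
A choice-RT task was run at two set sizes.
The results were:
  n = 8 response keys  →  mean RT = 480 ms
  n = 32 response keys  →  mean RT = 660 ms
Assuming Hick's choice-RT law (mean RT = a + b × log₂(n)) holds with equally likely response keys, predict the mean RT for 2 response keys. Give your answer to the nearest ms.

Solve the two-equation system in a and b:
  b = (660 − 480) / (log₂ 32 − log₂ 8) = 180 / (5 − 3) = 90 ms/bit
  a = 480 − 90 × 3 = 210 ms
Then RT(2) = 210 + 90 × log₂ 2 = 210 + 90 × 1 ≈ 300.000 ms.

300 ms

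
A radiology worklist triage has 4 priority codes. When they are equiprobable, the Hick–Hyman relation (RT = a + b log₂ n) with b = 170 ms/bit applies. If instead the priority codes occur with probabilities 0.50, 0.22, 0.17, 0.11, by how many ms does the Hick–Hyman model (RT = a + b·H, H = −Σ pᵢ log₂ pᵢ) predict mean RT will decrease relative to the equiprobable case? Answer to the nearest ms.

40 ms

Equiprobable entropy H₀ = log₂ 4 = 2.0000 bits.
Skewed entropy H = −Σ pᵢ log₂ pᵢ = 1.7654 bits.
ΔRT = b·(H₀ − H) = 170 × 0.2346 = 39.87 ms.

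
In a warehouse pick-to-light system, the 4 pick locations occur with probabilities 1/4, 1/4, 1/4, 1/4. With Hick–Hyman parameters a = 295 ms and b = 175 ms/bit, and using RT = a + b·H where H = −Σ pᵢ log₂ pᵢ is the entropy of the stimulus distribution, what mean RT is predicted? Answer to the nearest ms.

Each term −pᵢ log₂ pᵢ: 0.25·2 + 0.25·2 + 0.25·2 + 0.25·2; summed, H = 2.000 bits.
Mean RT = a + bH = 295 + 175·2.000 = 645.00 ms.

645 ms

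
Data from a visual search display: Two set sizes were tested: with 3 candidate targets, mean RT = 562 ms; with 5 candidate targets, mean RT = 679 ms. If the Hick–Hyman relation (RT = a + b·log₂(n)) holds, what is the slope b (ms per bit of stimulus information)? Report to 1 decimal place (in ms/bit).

The slope on a log₂ axis is (679 − 562) / (2.3219 − 1.5850) = 158.759 ms/bit.

158.8 ms/bit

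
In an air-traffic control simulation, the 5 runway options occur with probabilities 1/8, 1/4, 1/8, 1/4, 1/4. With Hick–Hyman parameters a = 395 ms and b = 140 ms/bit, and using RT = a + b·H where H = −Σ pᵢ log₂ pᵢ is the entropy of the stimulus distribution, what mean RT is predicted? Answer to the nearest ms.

710 ms

H = −Σ pᵢ log₂ pᵢ = 0.125·3 + 0.25·2 + 0.125·3 + 0.25·2 + 0.25·2 = 2.250 bits.
RT = 395 + 140 × 2.250 = 710.00 ms.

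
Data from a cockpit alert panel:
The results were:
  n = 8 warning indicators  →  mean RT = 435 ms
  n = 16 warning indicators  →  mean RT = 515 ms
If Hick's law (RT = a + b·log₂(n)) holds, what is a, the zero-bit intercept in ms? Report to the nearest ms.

Slope: b = (515 − 435) / (log₂ 16 − log₂ 8) = 80/1.0000 = 80 ms/bit.
a = RT₁ − b·log₂ n₁ = 435 − 80 × 3 = 195.000 ms.

195 ms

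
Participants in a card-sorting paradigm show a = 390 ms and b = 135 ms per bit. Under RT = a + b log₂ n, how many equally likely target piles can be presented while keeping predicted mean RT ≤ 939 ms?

135·log₂ n ≤ 939 − 390 = 549, giving log₂ n ≤ 4.0667 and n ≤ 16.757. The largest whole number is 16.

16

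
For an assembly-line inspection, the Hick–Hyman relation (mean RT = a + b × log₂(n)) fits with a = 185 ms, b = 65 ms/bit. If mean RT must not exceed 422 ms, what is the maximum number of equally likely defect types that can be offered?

Set 185 + 65·log₂ n ≤ 422 → log₂ n ≤ (422 − 185)/65 = 3.6462.
So n ≤ 2^3.6462 = 12.520; the largest integer n is 12.

12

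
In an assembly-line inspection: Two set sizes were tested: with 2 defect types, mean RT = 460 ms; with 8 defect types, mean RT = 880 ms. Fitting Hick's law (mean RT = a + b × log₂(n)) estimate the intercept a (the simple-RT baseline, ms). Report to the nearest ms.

The slope on a log₂ axis is (880 − 460) / (3 − 1) = 210 ms/bit.
Intercept: a = 460 − 210·log₂(2) = 250.000 ms.

250 ms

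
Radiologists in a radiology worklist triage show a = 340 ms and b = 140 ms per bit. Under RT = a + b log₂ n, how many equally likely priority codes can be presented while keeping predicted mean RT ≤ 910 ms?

16

140·log₂ n ≤ 910 − 340 = 570, giving log₂ n ≤ 4.0714 and n ≤ 16.812. The largest whole number is 16.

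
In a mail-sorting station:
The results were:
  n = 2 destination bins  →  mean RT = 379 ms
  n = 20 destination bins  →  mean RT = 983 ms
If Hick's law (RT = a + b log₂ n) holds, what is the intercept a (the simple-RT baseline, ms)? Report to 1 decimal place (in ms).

197.2 ms

The slope on a log₂ axis is (983 − 379) / (4.3219 − 1) = 181.822 ms/bit.
Intercept: a = 379 − 181.822·log₂(2) = 197.178 ms.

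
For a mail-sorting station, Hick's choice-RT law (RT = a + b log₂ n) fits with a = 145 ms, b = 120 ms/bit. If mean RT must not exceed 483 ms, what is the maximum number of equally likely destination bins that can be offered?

Set 145 + 120·log₂ n ≤ 483 → log₂ n ≤ (483 − 145)/120 = 2.8167.
So n ≤ 2^2.8167 = 7.045; the largest integer n is 7.

7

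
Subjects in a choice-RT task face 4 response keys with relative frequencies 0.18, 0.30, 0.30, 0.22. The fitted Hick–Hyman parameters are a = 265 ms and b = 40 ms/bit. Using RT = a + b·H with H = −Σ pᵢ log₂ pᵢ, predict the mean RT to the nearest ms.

Entropy contributions −pᵢ log₂ pᵢ: 0.4453, 0.5211, 0.5211, 0.4806; sum H = 1.9681 bits.
RT = a + bH = 265 + 40·1.9681 = 343.72 ms.

344 ms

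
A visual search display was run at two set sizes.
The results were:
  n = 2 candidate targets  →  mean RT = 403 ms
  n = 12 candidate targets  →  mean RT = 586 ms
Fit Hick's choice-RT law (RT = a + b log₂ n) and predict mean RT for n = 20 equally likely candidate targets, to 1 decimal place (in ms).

Solve the two-equation system in a and b:
  b = (586 − 403) / (log₂ 12 − log₂ 2) = 183 / (3.5850 − 1) = 70.794 ms/bit
  a = 403 − 70.794 × 1 = 332.206 ms
Then RT(20) = 332.206 + 70.794 × log₂ 20 = 332.206 + 70.794 × 4.3219 ≈ 638.173 ms.

638.2 ms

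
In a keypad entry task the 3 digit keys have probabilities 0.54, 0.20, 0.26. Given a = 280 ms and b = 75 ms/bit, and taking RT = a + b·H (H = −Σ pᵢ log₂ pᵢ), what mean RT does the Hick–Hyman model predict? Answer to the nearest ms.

H = 0.54·log₂(1/0.54) + 0.20·log₂(1/0.20) + 0.26·log₂(1/0.26) = 1.4497 bits.
RT = 280 + 75 × 1.4497 = 388.73 ms.

389 ms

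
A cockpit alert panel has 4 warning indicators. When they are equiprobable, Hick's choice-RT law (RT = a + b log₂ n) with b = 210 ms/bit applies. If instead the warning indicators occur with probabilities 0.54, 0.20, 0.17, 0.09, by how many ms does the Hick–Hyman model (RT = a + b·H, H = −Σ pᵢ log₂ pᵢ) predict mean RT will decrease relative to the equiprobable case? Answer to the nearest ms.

Equiprobable entropy H₀ = log₂ 4 = 2.0000 bits.
Skewed entropy H = −Σ pᵢ log₂ pᵢ = 1.6917 bits.
ΔRT = b·(H₀ − H) = 210 × 0.3083 = 64.75 ms.

65 ms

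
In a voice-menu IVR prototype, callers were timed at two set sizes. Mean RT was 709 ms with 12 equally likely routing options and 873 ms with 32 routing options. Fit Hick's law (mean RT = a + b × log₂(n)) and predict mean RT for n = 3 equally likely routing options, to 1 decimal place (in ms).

477.2 ms

RT is linear in log₂ n, so two points fix the line:
  b = (873 − 709) / (log₂ 32 − log₂ 12) = 164 / (5 − 3.5850) = 115.898 ms/bit
  a = 709 − 115.898 × 3.5850 = 293.510 ms
Then RT(3) = 293.510 + 115.898 × log₂ 3 = 293.510 + 115.898 × 1.5850 ≈ 477.204 ms.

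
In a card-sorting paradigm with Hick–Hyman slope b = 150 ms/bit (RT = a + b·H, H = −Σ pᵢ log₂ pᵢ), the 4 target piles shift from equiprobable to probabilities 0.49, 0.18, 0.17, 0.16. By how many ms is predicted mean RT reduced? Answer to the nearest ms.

29 ms

Equiprobable entropy H₀ = log₂ 4 = 2.0000 bits.
Skewed entropy H = −Σ pᵢ log₂ pᵢ = 1.8072 bits.
ΔRT = b·(H₀ − H) = 150 × 0.1928 = 28.92 ms.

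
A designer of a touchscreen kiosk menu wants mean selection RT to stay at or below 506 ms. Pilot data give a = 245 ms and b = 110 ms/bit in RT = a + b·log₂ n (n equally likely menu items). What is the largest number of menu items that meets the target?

Set 245 + 110·log₂ n ≤ 506 → log₂ n ≤ (506 − 245)/110 = 2.3727.
So n ≤ 2^2.3727 = 5.179; the largest integer n is 5.

5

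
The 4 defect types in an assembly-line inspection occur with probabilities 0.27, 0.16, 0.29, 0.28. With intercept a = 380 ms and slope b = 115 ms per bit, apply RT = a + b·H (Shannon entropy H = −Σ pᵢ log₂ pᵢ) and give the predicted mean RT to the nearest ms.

Entropy contributions −pᵢ log₂ pᵢ: 0.5100, 0.4230, 0.5179, 0.5142; sum H = 1.9652 bits.
RT = a + bH = 380 + 115·1.9652 = 605.99 ms.

606 ms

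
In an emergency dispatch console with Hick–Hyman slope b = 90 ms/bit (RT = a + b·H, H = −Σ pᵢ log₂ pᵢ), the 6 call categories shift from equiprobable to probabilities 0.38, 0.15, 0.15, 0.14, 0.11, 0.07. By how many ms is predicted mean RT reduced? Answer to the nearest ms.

20 ms

The RT saving is b·ΔH. Equiprobable H₀ = log₂(6) = 2.5850 bits; with the given probabilities H = 2.3675 bits.
b·(H₀ − H) = 90 × (2.5850 − 2.3675) = 19.57 ms.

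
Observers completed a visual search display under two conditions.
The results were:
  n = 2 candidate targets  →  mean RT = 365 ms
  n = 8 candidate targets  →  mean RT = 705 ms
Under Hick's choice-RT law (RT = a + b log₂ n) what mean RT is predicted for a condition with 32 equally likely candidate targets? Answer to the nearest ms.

Fit slope and intercept:
  b = (705 − 365) / (log₂ 8 − log₂ 2) = 340 / (3 − 1) = 170 ms/bit
  a = 365 − 170 × 1 = 195 ms
Then RT(32) = 195 + 170 × log₂ 32 = 195 + 170 × 5 ≈ 1045.000 ms.

1045 ms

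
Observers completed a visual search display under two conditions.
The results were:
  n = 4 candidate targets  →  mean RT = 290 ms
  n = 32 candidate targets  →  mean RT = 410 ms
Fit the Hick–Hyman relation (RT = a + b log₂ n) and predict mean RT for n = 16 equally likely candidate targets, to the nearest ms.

370 ms

Solve the two-equation system in a and b:
  b = (410 − 290) / (log₂ 32 − log₂ 4) = 120 / (5 − 2) = 40 ms/bit
  a = 290 − 40 × 2 = 210 ms
Then RT(16) = 210 + 40 × log₂ 16 = 210 + 40 × 4 ≈ 370.000 ms.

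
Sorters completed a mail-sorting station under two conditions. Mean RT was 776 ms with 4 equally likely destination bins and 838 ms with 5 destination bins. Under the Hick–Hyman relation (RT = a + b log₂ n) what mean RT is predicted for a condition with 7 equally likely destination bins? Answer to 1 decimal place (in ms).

With log₂ n on the abscissa the relation is linear; from the two conditions:
  b = (838 − 776) / (log₂ 5 − log₂ 4) = 62 / (2.3219 − 2) = 192.590 ms/bit
  a = 776 − 192.590 × 2 = 390.821 ms
Then RT(7) = 390.821 + 192.590 × log₂ 7 = 390.821 + 192.590 × 2.8074 ≈ 931.488 ms.

931.5 ms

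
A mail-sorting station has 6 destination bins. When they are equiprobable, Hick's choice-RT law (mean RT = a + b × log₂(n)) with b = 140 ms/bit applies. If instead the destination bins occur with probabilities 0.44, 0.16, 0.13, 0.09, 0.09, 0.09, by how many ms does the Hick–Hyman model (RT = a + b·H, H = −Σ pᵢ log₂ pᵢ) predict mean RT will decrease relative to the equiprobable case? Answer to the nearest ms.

45 ms

The RT saving is b·ΔH. Equiprobable H₀ = log₂(6) = 2.5850 bits; with the given probabilities H = 2.2648 bits.
b·(H₀ − H) = 140 × (2.5850 − 2.2648) = 44.83 ms.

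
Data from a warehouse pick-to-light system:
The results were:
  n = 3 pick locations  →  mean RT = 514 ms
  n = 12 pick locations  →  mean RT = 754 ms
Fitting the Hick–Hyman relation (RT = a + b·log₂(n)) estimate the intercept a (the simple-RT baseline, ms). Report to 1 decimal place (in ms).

b = (RT₂ − RT₁)/(log₂ n₂ − log₂ n₁) = (754 − 514)/(3.5850 − 1.5850) = 120.000 ms/bit.
a = RT₁ − b·log₂ n₁ = 514 − 120.000 × 1.5850 = 323.804 ms.

323.8 ms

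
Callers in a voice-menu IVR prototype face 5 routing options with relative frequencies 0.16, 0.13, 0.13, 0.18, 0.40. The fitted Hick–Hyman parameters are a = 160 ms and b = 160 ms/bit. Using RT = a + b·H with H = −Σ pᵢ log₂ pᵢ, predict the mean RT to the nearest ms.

506 ms

H = 0.16·log₂(1/0.16) + 0.13·log₂(1/0.13) + 0.13·log₂(1/0.13) + 0.18·log₂(1/0.18) + 0.40·log₂(1/0.40) = 2.1624 bits.
RT = 160 + 160 × 2.1624 = 505.98 ms.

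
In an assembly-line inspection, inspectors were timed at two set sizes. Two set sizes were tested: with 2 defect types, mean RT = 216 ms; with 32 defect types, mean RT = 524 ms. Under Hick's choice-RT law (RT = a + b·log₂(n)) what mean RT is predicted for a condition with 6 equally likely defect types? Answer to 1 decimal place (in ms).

Fit slope and intercept:
  b = (524 − 216) / (log₂ 32 − log₂ 2) = 308 / (5 − 1) = 77.000 ms/bit
  a = 216 − 77.000 × 1 = 139.000 ms
Then RT(6) = 139.000 + 77.000 × log₂ 6 = 139.000 + 77.000 × 2.5850 ≈ 338.042 ms.

338.0 ms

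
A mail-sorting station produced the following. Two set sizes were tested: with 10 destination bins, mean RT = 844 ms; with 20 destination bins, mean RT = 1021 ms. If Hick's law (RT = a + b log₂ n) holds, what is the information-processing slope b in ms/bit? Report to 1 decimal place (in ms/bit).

177.0 ms/bit

Slope: b = (1021 − 844) / (log₂ 20 − log₂ 10) = 177/1.0000 = 177.000 ms/bit.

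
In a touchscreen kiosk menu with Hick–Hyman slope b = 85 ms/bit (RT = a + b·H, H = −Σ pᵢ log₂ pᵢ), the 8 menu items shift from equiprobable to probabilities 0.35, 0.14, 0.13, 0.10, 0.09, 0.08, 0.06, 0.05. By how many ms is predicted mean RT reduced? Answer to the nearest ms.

25 ms

Equiprobable entropy H₀ = log₂ 8 = 3.0000 bits.
Skewed entropy H = −Σ pᵢ log₂ pᵢ = 2.7058 bits.
ΔRT = b·(H₀ − H) = 85 × 0.2942 = 25.00 ms.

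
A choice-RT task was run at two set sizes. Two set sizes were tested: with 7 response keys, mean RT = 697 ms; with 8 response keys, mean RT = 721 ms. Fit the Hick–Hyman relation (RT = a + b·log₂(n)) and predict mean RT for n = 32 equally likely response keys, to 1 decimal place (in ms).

RT is linear in log₂ n, so two points fix the line:
  b = (721 − 697) / (log₂ 8 − log₂ 7) = 24 / (3 − 2.8074) = 124.581 ms/bit
  a = 697 − 124.581 × 2.8074 = 347.256 ms
Then RT(32) = 347.256 + 124.581 × log₂ 32 = 347.256 + 124.581 × 5 ≈ 970.163 ms.

970.2 ms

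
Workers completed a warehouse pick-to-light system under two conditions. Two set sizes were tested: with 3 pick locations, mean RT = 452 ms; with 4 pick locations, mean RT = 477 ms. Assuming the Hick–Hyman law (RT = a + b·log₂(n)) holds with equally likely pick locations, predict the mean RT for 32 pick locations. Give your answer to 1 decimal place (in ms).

657.7 ms

Solve the two-equation system in a and b:
  b = (477 − 452) / (log₂ 4 − log₂ 3) = 25 / (2 − 1.5850) = 60.236 ms/bit
  a = 452 − 60.236 × 1.5850 = 356.529 ms
Then RT(32) = 356.529 + 60.236 × log₂ 32 = 356.529 + 60.236 × 5 ≈ 657.707 ms.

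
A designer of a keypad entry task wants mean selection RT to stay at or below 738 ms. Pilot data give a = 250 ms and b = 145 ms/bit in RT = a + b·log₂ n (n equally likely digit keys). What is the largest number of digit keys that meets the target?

10

145·log₂ n ≤ 738 − 250 = 488, giving log₂ n ≤ 3.3655 and n ≤ 10.307. The largest whole number is 10.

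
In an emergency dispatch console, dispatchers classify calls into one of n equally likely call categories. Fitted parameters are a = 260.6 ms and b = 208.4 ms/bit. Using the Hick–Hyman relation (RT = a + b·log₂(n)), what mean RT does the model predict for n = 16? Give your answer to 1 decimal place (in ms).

1094.2 ms

log₂(16) = 4 bits, so RT = 260.6 + 208.4 × 4 ≈ 1094.200 ms.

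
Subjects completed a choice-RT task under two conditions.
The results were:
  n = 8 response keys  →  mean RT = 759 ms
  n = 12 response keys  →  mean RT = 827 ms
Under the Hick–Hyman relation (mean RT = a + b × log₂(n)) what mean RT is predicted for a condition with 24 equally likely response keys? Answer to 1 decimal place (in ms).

With log₂ n on the abscissa the relation is linear; from the two conditions:
  b = (827 − 759) / (log₂ 12 − log₂ 8) = 68 / (3.5850 − 3) = 116.247 ms/bit
  a = 759 − 116.247 × 3 = 410.260 ms
Then RT(24) = 410.260 + 116.247 × log₂ 24 = 410.260 + 116.247 × 4.5850 ≈ 943.247 ms.

943.2 ms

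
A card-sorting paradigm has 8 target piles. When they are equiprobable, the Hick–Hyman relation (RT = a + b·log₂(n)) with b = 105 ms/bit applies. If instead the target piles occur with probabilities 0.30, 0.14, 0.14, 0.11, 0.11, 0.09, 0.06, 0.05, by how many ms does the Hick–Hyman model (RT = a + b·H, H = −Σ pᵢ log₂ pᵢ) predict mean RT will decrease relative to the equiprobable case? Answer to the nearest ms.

22 ms

Equiprobable entropy H₀ = log₂ 8 = 3.0000 bits.
Skewed entropy H = −Σ pᵢ log₂ pᵢ = 2.7882 bits.
ΔRT = b·(H₀ − H) = 105 × 0.2118 = 22.24 ms.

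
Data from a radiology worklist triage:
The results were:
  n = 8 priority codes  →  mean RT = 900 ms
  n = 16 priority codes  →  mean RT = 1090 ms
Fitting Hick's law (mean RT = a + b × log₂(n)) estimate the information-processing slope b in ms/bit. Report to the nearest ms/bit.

190 ms/bit

Slope: b = (1090 − 900) / (log₂ 16 − log₂ 8) = 190/1.0000 = 190 ms/bit.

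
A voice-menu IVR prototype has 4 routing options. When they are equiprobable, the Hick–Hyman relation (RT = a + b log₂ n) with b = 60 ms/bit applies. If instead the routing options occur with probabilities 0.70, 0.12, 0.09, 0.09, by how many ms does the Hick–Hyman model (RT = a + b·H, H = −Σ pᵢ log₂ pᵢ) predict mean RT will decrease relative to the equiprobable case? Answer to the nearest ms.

39 ms

Equiprobable entropy H₀ = log₂ 4 = 2.0000 bits.
Skewed entropy H = −Σ pᵢ log₂ pᵢ = 1.3526 bits.
ΔRT = b·(H₀ − H) = 60 × 0.6474 = 38.85 ms.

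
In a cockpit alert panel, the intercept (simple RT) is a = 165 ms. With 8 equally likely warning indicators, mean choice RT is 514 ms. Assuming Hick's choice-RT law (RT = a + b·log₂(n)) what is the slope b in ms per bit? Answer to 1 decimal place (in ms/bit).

8 alternatives carry log₂ 8 = 3 bits; the choice cost is 514 − 165 = 349 ms, so b = 349/3 = 116.333 ms/bit.

116.3 ms/bit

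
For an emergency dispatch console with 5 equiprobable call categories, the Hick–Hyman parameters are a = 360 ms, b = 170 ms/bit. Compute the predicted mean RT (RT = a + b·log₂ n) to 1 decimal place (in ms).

log₂(5) = 2.3219 bits, so RT = 360 + 170 × 2.3219 ≈ 754.728 ms.

754.7 ms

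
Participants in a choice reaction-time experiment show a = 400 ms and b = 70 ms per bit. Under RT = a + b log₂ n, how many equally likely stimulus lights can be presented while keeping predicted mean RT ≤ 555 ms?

Set 400 + 70·log₂ n ≤ 555 → log₂ n ≤ (555 − 400)/70 = 2.2143.
So n ≤ 2^2.2143 = 4.641; the largest integer n is 4.

4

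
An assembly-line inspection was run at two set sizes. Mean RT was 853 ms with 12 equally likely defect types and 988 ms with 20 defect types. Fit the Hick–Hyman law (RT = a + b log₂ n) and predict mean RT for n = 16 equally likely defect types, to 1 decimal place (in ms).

929.0 ms

Fit slope and intercept:
  b = (988 − 853) / (log₂ 20 − log₂ 12) = 135 / (4.3219 − 3.5850) = 183.184 ms/bit
  a = 853 − 183.184 × 3.5850 = 196.294 ms
Then RT(16) = 196.294 + 183.184 × log₂ 16 = 196.294 + 183.184 × 4 ≈ 929.028 ms.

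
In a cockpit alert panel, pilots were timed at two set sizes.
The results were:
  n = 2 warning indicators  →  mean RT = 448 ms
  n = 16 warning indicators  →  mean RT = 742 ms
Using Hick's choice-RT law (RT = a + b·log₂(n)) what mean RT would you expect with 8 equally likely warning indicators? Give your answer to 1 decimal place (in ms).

Solve the two-equation system in a and b:
  b = (742 − 448) / (log₂ 16 − log₂ 2) = 294 / (4 − 1) = 98.000 ms/bit
  a = 448 − 98.000 × 1 = 350.000 ms
Then RT(8) = 350.000 + 98.000 × log₂ 8 = 350.000 + 98.000 × 3 ≈ 644.000 ms.

644.0 ms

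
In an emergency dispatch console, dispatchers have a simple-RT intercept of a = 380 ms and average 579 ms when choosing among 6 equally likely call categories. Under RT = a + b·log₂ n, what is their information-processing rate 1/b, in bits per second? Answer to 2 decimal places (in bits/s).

b = (579 − 380)/log₂ 6 = 199/2.5850 = 76.984 ms per bit = 0.07698 s/bit; the reciprocal is 12.990 bits/s.

12.99 bits/s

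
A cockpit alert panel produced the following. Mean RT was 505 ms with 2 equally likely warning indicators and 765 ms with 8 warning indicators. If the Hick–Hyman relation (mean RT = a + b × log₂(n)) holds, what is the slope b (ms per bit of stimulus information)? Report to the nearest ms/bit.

130 ms/bit

Slope: b = (765 − 505) / (log₂ 8 − log₂ 2) = 260/2.0000 = 130 ms/bit.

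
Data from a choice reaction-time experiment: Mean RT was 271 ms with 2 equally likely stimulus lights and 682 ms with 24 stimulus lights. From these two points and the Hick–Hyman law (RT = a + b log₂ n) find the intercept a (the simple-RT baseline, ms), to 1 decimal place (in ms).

b = (RT₂ − RT₁)/(log₂ n₂ − log₂ n₁) = (682 − 271)/(4.5850 − 1) = 114.646 ms/bit.
Intercept: a = 271 − 114.646·log₂(2) = 156.354 ms.

156.4 ms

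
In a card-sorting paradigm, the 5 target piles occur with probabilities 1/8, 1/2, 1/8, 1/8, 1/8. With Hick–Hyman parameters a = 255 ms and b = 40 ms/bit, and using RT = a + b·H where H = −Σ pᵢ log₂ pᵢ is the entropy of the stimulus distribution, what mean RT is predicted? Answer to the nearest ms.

335 ms

Each term −pᵢ log₂ pᵢ: 0.125·3 + 0.5·1 + 0.125·3 + 0.125·3 + 0.125·3; summed, H = 2.000 bits.
Mean RT = a + bH = 255 + 40·2.000 = 335.00 ms.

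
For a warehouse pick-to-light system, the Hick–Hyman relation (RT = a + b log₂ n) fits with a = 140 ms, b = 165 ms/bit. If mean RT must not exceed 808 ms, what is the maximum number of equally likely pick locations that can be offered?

16

Set 140 + 165·log₂ n ≤ 808 → log₂ n ≤ (808 − 140)/165 = 4.0485.
So n ≤ 2^4.0485 = 16.547; the largest integer n is 16.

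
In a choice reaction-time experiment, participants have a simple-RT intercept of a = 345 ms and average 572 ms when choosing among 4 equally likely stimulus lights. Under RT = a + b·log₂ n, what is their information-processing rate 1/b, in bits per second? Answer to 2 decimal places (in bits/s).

8.81 bits/s

Choice component = 572 − 345 = 227 ms over log₂(4) = 2 bits.
b = 227 / 2 = 113.500 ms/bit, so 1/b = 8.811 bits/s.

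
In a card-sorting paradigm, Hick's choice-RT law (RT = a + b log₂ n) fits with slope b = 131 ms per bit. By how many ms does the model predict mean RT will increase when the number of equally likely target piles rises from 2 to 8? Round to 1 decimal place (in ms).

262.0 ms

ΔRT = (a + b log₂ n₂) − (a + b log₂ n₁) = b·(log₂ n₂ − log₂ n₁).
log₂(8) − log₂(2) = log₂(8/2) = log₂(4) = 2.
ΔRT = 131 × 2.0000 = 262.000 ms.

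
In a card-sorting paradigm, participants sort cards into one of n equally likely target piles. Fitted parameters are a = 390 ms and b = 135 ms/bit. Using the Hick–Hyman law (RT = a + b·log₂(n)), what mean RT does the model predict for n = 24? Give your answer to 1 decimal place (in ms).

log₂(24) = 4.5850 bits, so RT = 390 + 135 × 4.5850 ≈ 1008.970 ms.

1009.0 ms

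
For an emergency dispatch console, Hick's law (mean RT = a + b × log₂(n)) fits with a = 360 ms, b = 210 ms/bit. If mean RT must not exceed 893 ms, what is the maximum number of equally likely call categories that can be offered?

Information budget: (893 − 360)/210 = 2.5381 bits, so n ≤ 2^2.5381 = 5.808 → at most 5.

5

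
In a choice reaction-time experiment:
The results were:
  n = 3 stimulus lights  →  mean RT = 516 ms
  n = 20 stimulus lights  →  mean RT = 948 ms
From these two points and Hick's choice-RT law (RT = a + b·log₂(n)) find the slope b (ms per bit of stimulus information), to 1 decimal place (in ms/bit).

157.8 ms/bit

Slope: b = (948 − 516) / (log₂ 20 − log₂ 3) = 432/2.7370 = 157.839 ms/bit.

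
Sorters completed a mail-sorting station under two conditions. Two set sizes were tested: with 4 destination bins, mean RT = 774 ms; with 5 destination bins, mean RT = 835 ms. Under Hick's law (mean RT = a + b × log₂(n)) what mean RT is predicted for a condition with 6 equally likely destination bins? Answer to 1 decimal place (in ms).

884.8 ms

RT is linear in log₂ n, so two points fix the line:
  b = (835 − 774) / (log₂ 5 − log₂ 4) = 61 / (2.3219 − 2) = 189.483 ms/bit
  a = 774 − 189.483 × 2 = 395.033 ms
Then RT(6) = 395.033 + 189.483 × log₂ 6 = 395.033 + 189.483 × 2.5850 ≈ 884.841 ms.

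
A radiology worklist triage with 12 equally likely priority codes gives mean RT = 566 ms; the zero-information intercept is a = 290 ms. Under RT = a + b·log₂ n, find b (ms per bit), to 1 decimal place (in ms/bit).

b = (566 − 290) / log₂(12) = 276 / 3.5850 = 76.988 ms/bit.

77.0 ms/bit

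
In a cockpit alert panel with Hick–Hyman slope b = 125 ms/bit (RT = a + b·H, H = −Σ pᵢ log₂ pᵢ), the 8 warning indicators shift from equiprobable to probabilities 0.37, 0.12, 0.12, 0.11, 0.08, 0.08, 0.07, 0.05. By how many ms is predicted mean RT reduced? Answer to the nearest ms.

40 ms

Equiprobable entropy H₀ = log₂ 8 = 3.0000 bits.
Skewed entropy H = −Σ pᵢ log₂ pᵢ = 2.6828 bits.
ΔRT = b·(H₀ − H) = 125 × 0.3172 = 39.65 ms.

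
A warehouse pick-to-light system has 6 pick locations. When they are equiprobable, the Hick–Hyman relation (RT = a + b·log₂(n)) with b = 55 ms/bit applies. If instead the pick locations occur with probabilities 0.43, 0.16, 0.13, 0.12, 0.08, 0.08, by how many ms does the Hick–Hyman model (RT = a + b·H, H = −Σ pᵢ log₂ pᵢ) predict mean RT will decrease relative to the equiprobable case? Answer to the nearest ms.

17 ms

The RT saving is b·ΔH. Equiprobable H₀ = log₂(6) = 2.5850 bits; with the given probabilities H = 2.2793 bits.
b·(H₀ − H) = 55 × (2.5850 − 2.2793) = 16.81 ms.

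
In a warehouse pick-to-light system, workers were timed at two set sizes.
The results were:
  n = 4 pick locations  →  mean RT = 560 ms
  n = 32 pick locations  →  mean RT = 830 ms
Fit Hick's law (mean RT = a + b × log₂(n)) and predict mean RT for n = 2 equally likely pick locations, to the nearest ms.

RT is linear in log₂ n, so two points fix the line:
  b = (830 − 560) / (log₂ 32 − log₂ 4) = 270 / (5 − 2) = 90 ms/bit
  a = 560 − 90 × 2 = 380 ms
Then RT(2) = 380 + 90 × log₂ 2 = 380 + 90 × 1 ≈ 470.000 ms.

470 ms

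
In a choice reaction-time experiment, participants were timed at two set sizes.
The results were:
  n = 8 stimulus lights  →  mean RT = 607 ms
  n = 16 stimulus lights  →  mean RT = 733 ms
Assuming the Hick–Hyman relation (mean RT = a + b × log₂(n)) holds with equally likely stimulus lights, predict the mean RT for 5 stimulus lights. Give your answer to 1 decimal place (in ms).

521.6 ms

With log₂ n on the abscissa the relation is linear; from the two conditions:
  b = (733 − 607) / (log₂ 16 − log₂ 8) = 126 / (4 − 3) = 126.000 ms/bit
  a = 607 − 126.000 × 3 = 229.000 ms
Then RT(5) = 229.000 + 126.000 × log₂ 5 = 229.000 + 126.000 × 2.3219 ≈ 521.563 ms.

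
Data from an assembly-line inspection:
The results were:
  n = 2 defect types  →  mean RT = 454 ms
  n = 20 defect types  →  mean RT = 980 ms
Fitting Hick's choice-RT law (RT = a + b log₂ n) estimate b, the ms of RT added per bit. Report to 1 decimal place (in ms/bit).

b = (RT₂ − RT₁)/(log₂ n₂ − log₂ n₁) = (980 − 454)/(4.3219 − 1) = 158.342 ms/bit.

158.3 ms/bit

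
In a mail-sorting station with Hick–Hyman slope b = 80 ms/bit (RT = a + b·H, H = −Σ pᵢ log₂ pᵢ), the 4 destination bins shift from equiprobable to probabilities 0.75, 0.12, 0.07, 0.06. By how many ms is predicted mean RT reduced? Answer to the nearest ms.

The RT saving is b·ΔH. Equiprobable H₀ = log₂(4) = 2.0000 bits; with the given probabilities H = 1.1904 bits.
b·(H₀ − H) = 80 × (2.0000 − 1.1904) = 64.77 ms.

65 ms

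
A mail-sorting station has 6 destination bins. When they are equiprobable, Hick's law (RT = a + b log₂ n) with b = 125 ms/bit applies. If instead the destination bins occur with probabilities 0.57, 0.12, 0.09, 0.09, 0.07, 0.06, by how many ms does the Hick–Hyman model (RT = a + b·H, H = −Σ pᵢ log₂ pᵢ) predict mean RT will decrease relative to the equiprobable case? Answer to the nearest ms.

Equiprobable entropy H₀ = log₂ 6 = 2.5850 bits.
Skewed entropy H = −Σ pᵢ log₂ pᵢ = 1.9667 bits.
ΔRT = b·(H₀ − H) = 125 × 0.6182 = 77.28 ms.

77 ms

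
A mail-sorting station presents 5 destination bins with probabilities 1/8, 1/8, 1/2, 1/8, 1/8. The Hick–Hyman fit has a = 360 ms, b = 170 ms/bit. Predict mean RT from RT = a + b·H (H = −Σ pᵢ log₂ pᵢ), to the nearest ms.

Each term −pᵢ log₂ pᵢ: 0.125·3 + 0.125·3 + 0.5·1 + 0.125·3 + 0.125·3; summed, H = 2.000 bits.
Mean RT = a + bH = 360 + 170·2.000 = 700.00 ms.

700 ms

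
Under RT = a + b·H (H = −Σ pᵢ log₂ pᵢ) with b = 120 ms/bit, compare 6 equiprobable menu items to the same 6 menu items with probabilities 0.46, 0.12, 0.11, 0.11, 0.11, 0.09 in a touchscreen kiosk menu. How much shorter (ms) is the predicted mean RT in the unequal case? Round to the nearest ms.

41 ms

Equiprobable entropy H₀ = log₂ 6 = 2.5850 bits.
Skewed entropy H = −Σ pᵢ log₂ pᵢ = 2.2459 bits.
ΔRT = b·(H₀ − H) = 120 × 0.3390 = 40.69 ms.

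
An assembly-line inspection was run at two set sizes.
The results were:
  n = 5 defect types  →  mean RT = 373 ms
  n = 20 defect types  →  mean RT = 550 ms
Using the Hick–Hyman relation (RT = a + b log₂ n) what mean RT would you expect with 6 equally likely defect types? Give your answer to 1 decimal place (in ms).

396.3 ms

Solve the two-equation system in a and b:
  b = (550 − 373) / (log₂ 20 − log₂ 5) = 177 / (4.3219 − 2.3219) = 88.500 ms/bit
  a = 373 − 88.500 × 2.3219 = 167.509 ms
Then RT(6) = 167.509 + 88.500 × log₂ 6 = 167.509 + 88.500 × 2.5850 ≈ 396.279 ms.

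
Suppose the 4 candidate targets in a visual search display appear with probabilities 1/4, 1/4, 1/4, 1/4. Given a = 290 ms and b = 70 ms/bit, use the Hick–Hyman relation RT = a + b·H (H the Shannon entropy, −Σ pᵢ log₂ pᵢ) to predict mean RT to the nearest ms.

430 ms

Each term −pᵢ log₂ pᵢ: 0.25·2 + 0.25·2 + 0.25·2 + 0.25·2; summed, H = 2.000 bits.
Mean RT = a + bH = 290 + 70·2.000 = 430.00 ms.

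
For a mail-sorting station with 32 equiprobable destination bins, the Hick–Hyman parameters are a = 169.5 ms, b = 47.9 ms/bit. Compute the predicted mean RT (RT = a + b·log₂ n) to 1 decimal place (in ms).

log₂(32) = 5 bits, so RT = 169.5 + 47.9 × 5 ≈ 409.000 ms.

409.0 ms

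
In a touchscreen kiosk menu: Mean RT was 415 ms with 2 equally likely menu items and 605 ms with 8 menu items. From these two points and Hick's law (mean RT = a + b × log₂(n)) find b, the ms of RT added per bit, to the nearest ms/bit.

The slope on a log₂ axis is (605 − 415) / (3 − 1) = 95 ms/bit.

95 ms/bit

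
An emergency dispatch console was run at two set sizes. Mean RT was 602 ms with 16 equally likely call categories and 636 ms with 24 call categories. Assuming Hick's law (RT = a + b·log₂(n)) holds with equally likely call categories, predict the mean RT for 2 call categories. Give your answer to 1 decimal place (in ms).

427.6 ms

With log₂ n on the abscissa the relation is linear; from the two conditions:
  b = (636 − 602) / (log₂ 24 − log₂ 16) = 34 / (4.5850 − 4) = 58.123 ms/bit
  a = 602 − 58.123 × 4 = 369.506 ms
Then RT(2) = 369.506 + 58.123 × log₂ 2 = 369.506 + 58.123 × 1 ≈ 427.630 ms.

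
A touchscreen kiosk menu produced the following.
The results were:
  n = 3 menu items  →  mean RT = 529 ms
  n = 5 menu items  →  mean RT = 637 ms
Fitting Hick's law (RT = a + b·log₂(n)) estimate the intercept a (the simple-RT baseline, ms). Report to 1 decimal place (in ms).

Slope: b = (637 − 529) / (log₂ 5 − log₂ 3) = 108/0.7370 = 146.547 ms/bit.
Intercept: a = 529 − 146.547·log₂(3) = 296.729 ms.

296.7 ms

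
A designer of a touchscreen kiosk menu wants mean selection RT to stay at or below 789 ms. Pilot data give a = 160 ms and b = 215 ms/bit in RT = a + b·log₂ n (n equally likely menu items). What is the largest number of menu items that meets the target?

215·log₂ n ≤ 789 − 160 = 629, giving log₂ n ≤ 2.9256 and n ≤ 7.598. The largest whole number is 7.

7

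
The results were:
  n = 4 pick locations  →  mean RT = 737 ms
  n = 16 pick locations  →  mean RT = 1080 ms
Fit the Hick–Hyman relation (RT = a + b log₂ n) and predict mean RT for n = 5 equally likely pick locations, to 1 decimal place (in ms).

792.2 ms

RT is linear in log₂ n, so two points fix the line:
  b = (1080 − 737) / (log₂ 16 − log₂ 4) = 343 / (4 − 2) = 171.500 ms/bit
  a = 737 − 171.500 × 2 = 394.000 ms
Then RT(5) = 394.000 + 171.500 × log₂ 5 = 394.000 + 171.500 × 2.3219 ≈ 792.211 ms.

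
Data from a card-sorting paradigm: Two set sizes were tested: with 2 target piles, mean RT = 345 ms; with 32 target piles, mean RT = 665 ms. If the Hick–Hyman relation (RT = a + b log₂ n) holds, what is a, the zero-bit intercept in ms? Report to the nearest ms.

Slope: b = (665 − 345) / (log₂ 32 − log₂ 2) = 320/4.0000 = 80 ms/bit.
a = RT₁ − b·log₂ n₁ = 345 − 80 × 1 = 265.000 ms.

265 ms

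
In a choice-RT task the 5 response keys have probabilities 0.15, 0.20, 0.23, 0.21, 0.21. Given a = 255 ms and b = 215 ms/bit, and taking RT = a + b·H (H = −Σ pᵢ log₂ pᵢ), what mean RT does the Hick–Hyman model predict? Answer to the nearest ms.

Entropy contributions −pᵢ log₂ pᵢ: 0.4105, 0.4644, 0.4877, 0.4728, 0.4728; sum H = 2.3082 bits.
RT = a + bH = 255 + 215·2.3082 = 751.27 ms.

751 ms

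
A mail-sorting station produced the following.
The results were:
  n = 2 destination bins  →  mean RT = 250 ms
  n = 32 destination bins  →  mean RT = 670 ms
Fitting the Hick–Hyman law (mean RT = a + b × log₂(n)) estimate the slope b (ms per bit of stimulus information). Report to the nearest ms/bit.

105 ms/bit

The slope on a log₂ axis is (670 − 250) / (5 − 1) = 105 ms/bit.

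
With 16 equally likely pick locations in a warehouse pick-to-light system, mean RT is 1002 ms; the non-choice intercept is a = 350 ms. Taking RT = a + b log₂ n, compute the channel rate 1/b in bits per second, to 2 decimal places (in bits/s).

Choice component = 1002 − 350 = 652 ms over log₂(16) = 4 bits.
b = 652 / 4 = 163.000 ms/bit, so 1/b = 6.135 bits/s.

6.13 bits/s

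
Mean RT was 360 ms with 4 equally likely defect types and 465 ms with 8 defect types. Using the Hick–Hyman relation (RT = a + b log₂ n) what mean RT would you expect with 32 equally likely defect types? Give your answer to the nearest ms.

RT is linear in log₂ n, so two points fix the line:
  b = (465 − 360) / (log₂ 8 − log₂ 4) = 105 / (3 − 2) = 105 ms/bit
  a = 360 − 105 × 2 = 150 ms
Then RT(32) = 150 + 105 × log₂ 32 = 150 + 105 × 5 ≈ 675.000 ms.

675 ms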